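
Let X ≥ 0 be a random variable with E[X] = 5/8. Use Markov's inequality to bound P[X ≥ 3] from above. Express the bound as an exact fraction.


μ = E[X] = 5/8, a = 3.
Markov: P[X ≥ 3] ≤ μ/a = (5/8)/3 = 5/24.
Numerically: ≈ 0.208333.
(Since a = 3 > μ = 0.625000, the bound 5/24 is < 1 and informative.)

P[X ≥ 3] ≤ 5/24 ≈ 0.208333.


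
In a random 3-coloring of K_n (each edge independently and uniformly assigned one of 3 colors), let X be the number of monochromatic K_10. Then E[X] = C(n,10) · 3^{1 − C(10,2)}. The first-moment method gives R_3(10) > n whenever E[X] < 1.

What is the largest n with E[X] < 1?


We need C(n, 10) · 3^{1 − 45} < 1, i.e. C(n, 10) < 3^{45 − 1} = 984770902183611232881.
Check values of n near the boundary:
  n = 570: C(570, 10) = 921524823451961408691; 921524823451961408691 < 984770902183611232881? YES
  n = 571: C(571, 10) = 937951290893172842001; 937951290893172842001 < 984770902183611232881? YES
  n = 572: C(572, 10) = 954640815642161682606; 954640815642161682606 < 984770902183611232881? YES
  n = 573: C(573, 10) = 971597135635805762226; 971597135635805762226 < 984770902183611232881? YES
  n = 574: C(574, 10) = 988824035203816502691; 988824035203816502691 < 984770902183611232881? NO
The largest n with C(n, 10) < 984770902183611232881 is n = 573 (where E[X] = 35985079097622435638/36472996377170786403 ≈ 0.9866). Hence R_3(10) > 573, i.e. R_3(10) ≥ 574.

Largest n = 573; hence R_3(10) > 573.


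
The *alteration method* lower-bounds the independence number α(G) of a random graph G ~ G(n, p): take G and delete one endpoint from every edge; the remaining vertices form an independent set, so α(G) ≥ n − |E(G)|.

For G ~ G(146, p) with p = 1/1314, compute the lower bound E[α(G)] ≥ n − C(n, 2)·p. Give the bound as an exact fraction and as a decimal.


E[|E(G)|] = C(146, 2)·p = 10585 · (1/1314) = 145/18.
E[α(G)] ≥ n − E[|E(G)|] = 146 − 145/18 = 2483/18.
Numerically: ≈ 137.9444.
(This is only a lower bound; the true E[α(G)] may be larger.)

E[α(G)] ≥ 2483/18 ≈ 137.9444.


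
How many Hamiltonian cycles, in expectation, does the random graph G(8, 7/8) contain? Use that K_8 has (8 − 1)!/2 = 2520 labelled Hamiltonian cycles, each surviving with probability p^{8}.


K_8 has (8 − 1)!/2 = 2520 labelled Hamiltonian cycles.
For each such Hamiltonian cycle H, let X_H = 1 if all 8 edges of H are present in G. Then P[X_H = 1] = p^{8} = (7/8)^{8} = 5764801/16777216.
By linearity of expectation: E[X] = Σ_H E[X_H] = 2520 · p^{8} = 2520 · 5764801/16777216 = 1815912315/2097152.
Numerically: E[X] ≈ 865.89.

E[X] = 2520 · (7/8)^{8} = 1815912315/2097152 ≈ 865.89.


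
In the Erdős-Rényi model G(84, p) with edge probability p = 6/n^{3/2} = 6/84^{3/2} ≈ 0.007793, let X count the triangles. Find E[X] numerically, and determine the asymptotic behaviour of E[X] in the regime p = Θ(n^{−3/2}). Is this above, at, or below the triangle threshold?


Number of potential triangles: C(84, 3) = 95284.
Each occurs with probability p³ ≈ (0.007793)³ ≈ 4.733659e-07.
By linearity: E[X] = C(84, 3)·p³ ≈ 95284 · 4.733659e-07 ≈ 0.0451.
Since α = 3/2 > 1, p = c/n^{3/2} = o(1/n) is below the triangle threshold p ~ 1/n. Asymptotically E[X] ~ (c³/6)·n^{3(1−α)} = (6³/6)·n^{-1.5} → 0, so by Markov's inequality G has no triangles w.h.p.

E[X] ≈ 0.0451; in regime p = Θ(1/n^{3/2}) E[X] tends to 0 (below the triangle threshold p ~ 1/n).


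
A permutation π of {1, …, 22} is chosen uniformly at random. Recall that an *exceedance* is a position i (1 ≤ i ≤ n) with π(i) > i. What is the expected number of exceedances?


Write X = Σ_{i=1}^{22} X_i, where X_i = 1_{π(i) > i}.
For each fixed i, π(i) is uniform over {1, …, 22} (marginal of a uniform permutation), so P[π(i) > i] = (n − i)/n. Summing: Σ_{i=1}^{22} (n − i)/n = (0 + 1 + … + 21)/22 = 22(22 − 1)/(2·22) = (22 − 1)/2.
Hence E[X] = Σ_{i=1}^{22} (22 − i)/22 = 21/2 ≈ 10.500.

E[X] = 21/2 = 10.500.


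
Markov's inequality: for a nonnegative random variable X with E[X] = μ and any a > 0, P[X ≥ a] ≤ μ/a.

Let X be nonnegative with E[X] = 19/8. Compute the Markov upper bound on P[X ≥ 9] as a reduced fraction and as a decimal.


μ = E[X] = 19/8, a = 9.
Markov: P[X ≥ 9] ≤ μ/a = (19/8)/9 = 19/72.
Numerically: ≈ 0.264.
(Since a = 9 > μ = 2.375, the bound 19/72 is < 1 and informative.)

P[X ≥ 9] ≤ 19/72 ≈ 0.264.


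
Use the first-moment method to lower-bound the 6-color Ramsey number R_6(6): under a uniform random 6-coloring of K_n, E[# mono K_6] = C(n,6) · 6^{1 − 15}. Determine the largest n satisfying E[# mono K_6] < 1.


We need C(n, 6) · 6^{1 − 15} < 1, i.e. C(n, 6) < 6^{15 − 1} = 78364164096.
Check values of n near the boundary:
  n = 195: C(195, 6) = 70656049360; 70656049360 < 78364164096? YES
  n = 196: C(196, 6) = 72887293024; 72887293024 < 78364164096? YES
  n = 197: C(197, 6) = 75176946208; 75176946208 < 78364164096? YES
  n = 198: C(198, 6) = 77526225777; 77526225777 < 78364164096? YES
  n = 199: C(199, 6) = 79936367511; 79936367511 < 78364164096? NO
The largest n with C(n, 6) < 78364164096 is n = 198 (where E[X] = 25842075259/26121388032 ≈ 0.989307). Hence R_6(6) > 198, i.e. R_6(6) ≥ 199.

Largest n = 198; hence R_6(6) > 198.


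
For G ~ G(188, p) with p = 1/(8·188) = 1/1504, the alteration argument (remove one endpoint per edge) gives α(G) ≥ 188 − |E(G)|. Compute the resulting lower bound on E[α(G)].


E[|E(G)|] = C(188, 2)·p = 17578 · (1/1504) = 187/16.
E[α(G)] ≥ n − E[|E(G)|] = 188 − 187/16 = 2821/16.
Numerically: ≈ 176.312500.
(This is only a lower bound; the true E[α(G)] may be larger.)

E[α(G)] ≥ 2821/16 ≈ 176.312500.


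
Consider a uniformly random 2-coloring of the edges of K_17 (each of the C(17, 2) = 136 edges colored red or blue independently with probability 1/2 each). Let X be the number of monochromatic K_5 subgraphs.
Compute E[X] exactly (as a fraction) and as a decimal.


Let X = Σ_S X_S over the C(17, 5) = 6188 subsets S of size 5, where X_S = 1 if the K_5 on S is monochromatic.
For a fixed S, the K_5 on S has C(5, 2) = 10 edges. P[all 10 edges red] = (1/2)^10, and likewise for blue, so P[monochromatic] = 2·(1/2)^10 = 2^{1 − 10} = 1/512.
Summing: E[X] = C(17, 5) · 2^{1 − 10} = 6188 · 1/512 = 1547/128.
Numerically: E[X] ≈ 12.0859.

E[X] = C(17,5)·2^(1−C(5,2)) = 1547/128 ≈ 12.0859.


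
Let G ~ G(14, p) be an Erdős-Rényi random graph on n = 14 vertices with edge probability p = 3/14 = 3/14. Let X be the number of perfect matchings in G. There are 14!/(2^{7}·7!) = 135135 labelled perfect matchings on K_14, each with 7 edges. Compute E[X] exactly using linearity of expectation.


K_14 has 14!/(2^{7}·7!) = 135135 labelled perfect matchings.
For each such perfect matching H, let X_H = 1 if all 7 edges of H are present in G. Then P[X_H = 1] = p^{7} = (3/14)^{7} = 2187/105413504.
By linearity of expectation: E[X] = Σ_H E[X_H] = 135135 · p^{7} = 135135 · 2187/105413504 = 42220035/15059072.
Numerically: E[X] ≈ 2.80363.

E[X] = 135135 · (3/14)^{7} = 42220035/15059072 ≈ 2.80363.


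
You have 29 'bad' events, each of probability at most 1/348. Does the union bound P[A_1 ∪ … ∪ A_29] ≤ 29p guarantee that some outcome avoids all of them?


Union bound: P[∪_{i=1}^{29} A_i] ≤ Σ_i P[A_i] ≤ 29·p = 29·(1/348) = 1/12.
Numerically: 1/12 ≈ 0.08333.
Is 1/12 < 1? YES.
Since P[∪ A_i] ≤ 1/12 < 1, the complement has P[∩ A_i^c] ≥ 1 − 1/12 = 11/12 > 0, so some outcome avoids every A_i.

29·p = 1/12 ≈ 0.08333; existence CERTIFIED by the union bound.


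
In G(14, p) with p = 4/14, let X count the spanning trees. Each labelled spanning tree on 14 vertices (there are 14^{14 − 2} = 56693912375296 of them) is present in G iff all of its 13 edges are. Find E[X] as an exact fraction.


K_14 has 14^{14 − 2} = 56693912375296 labelled spanning trees.
For each such spanning tree H, let X_H = 1 if all 13 edges of H are present in G. Then P[X_H = 1] = p^{13} = (2/7)^{13} = 8192/96889010407.
By linearity: E[X] = Σ_H E[X_H] = 56693912375296 · p^{13} = 56693912375296 · 8192/96889010407 = 33554432/7.
Numerically: E[X] ≈ 4.79349e+06.

E[X] = 56693912375296 · (2/7)^{13} = 33554432/7 ≈ 4.79349e+06.


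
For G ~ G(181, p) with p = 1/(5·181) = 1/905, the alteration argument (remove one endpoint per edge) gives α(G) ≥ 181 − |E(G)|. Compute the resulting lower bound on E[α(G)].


E[|E(G)|] = C(181, 2)·p = 16290 · (1/905) = 18.
E[α(G)] ≥ n − E[|E(G)|] = 181 − 18 = 163.
Numerically: ≈ 163.0000.
(This is only a lower bound; the true E[α(G)] may be larger.)

E[α(G)] ≥ 163 ≈ 163.0000.


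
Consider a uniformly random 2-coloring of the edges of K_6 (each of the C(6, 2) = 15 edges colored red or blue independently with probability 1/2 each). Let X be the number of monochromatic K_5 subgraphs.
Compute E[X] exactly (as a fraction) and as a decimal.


Let X = Σ_S X_S over the C(6, 5) = 6 subsets S of size 5, where X_S = 1 if the K_5 on S is monochromatic.
For a fixed S, the K_5 on S has C(5, 2) = 10 edges. P[all 10 edges red] = (1/2)^10, and likewise for blue, so P[monochromatic] = 2·(1/2)^10 = 2^{1 − 10} = 1/512.
By linearity: E[X] = C(6, 5) · 2^{1 − 10} = 6 · 1/512 = 3/256.
Numerically: E[X] ≈ 0.011719.

E[X] = C(6,5)·2^(1−C(5,2)) = 3/256 ≈ 0.011719.


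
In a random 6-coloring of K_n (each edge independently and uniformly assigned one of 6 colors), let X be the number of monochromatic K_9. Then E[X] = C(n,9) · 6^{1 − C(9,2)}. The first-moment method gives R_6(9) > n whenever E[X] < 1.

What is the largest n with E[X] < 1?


We need C(n, 9) · 6^{1 − 36} < 1, i.e. C(n, 9) < 6^{36 − 1} = 1719070799748422591028658176.
Check values of n near the boundary:
  n = 4405: C(4405, 9) = 1706862792900636302463627150; 1706862792900636302463627150 < 1719070799748422591028658176? YES
  n = 4406: C(4406, 9) = 1710356485221788389505285700; 1710356485221788389505285700 < 1719070799748422591028658176? YES
  n = 4407: C(4407, 9) = 1713856532599459170657070050; 1713856532599459170657070050 < 1719070799748422591028658176? YES
  n = 4408: C(4408, 9) = 1717362945146264156457459600; 1717362945146264156457459600 < 1719070799748422591028658176? YES
  n = 4409: C(4409, 9) = 1720875732988608787686577131; 1720875732988608787686577131 < 1719070799748422591028658176? NO
The largest n with C(n, 9) < 1719070799748422591028658176 is n = 4408 (where E[X] = 35778394690547169926197075/35813974994758803979763712 ≈ 0.9990). Hence R_6(9) > 4408, i.e. R_6(9) ≥ 4409.

Largest n = 4408; hence R_6(9) > 4408.


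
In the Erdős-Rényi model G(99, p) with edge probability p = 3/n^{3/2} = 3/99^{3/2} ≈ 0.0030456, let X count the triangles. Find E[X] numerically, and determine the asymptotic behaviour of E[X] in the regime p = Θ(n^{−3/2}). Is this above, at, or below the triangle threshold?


Number of potential triangles: C(99, 3) = 156849.
Each occurs with probability p³ ≈ (0.0030456)³ ≈ 2.8249150e-08.
By linearity: E[X] = C(99, 3)·p³ ≈ 156849 · 2.8249150e-08 ≈ 0.00443.
Since α = 3/2 > 1, p = c/n^{3/2} = o(1/n) is below the triangle threshold p ~ 1/n. Asymptotically E[X] ~ (c³/6)·n^{3(1−α)} = (3³/6)·n^{-1.5} → 0, so by Markov's inequality G has no triangles w.h.p.

E[X] ≈ 0.00443; in regime p = Θ(1/n^{3/2}) E[X] tends to 0 (below the triangle threshold p ~ 1/n).


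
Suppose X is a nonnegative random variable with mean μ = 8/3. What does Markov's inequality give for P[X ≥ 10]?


μ = E[X] = 8/3, a = 10.
Markov: P[X ≥ 10] ≤ μ/a = (8/3)/10 = 4/15.
Numerically: ≈ 0.26667.
(Since a = 10 > μ = 2.66667, the bound 4/15 is < 1 and informative.)

P[X ≥ 10] ≤ 4/15 ≈ 0.26667.


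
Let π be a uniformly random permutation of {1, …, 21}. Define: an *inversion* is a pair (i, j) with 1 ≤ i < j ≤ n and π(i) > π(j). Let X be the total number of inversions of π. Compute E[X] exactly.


Write X = Σ X_I over the C(21, 2) = 210 pairs i < j, with X_I the indicator of one inversion.
There are 210 indicators.
For each fixed pair i < j, the values π(i) and π(j) are two distinct elements of {1, …, 21} in uniformly random order; by symmetry P[π(i) > π(j)] = 1/2.
By linearity: E[X] = 210 · (1/2) = C(21, 2) · (1/2) = 210/2 = 105 ≈ 105.00000.

E[X] = 105 = 105.00000.


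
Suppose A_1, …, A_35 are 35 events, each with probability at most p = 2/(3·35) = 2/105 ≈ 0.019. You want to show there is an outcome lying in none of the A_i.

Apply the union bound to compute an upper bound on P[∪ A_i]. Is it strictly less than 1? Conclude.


Union bound: P[∪_{i=1}^{35} A_i] ≤ Σ_i P[A_i] ≤ 35·p = 35·(2/105) = 2/3.
Numerically: 2/3 ≈ 0.667.
Is 2/3 < 1? YES.
Since P[∪ A_i] ≤ 2/3 < 1, the complement has P[∩ A_i^c] ≥ 1 − 2/3 = 1/3 > 0, so some outcome avoids every A_i.

35·p = 2/3 ≈ 0.667; existence CERTIFIED by the union bound.


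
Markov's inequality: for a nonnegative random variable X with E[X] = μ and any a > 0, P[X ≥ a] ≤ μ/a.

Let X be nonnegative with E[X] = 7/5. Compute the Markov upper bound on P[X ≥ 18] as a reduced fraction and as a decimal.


μ = E[X] = 7/5, a = 18.
Markov: P[X ≥ 18] ≤ μ/a = (7/5)/18 = 7/90.
Numerically: ≈ 0.07778.
(Since a = 18 > μ = 1.40000, the bound 7/90 is < 1 and informative.)

P[X ≥ 18] ≤ 7/90 ≈ 0.07778.


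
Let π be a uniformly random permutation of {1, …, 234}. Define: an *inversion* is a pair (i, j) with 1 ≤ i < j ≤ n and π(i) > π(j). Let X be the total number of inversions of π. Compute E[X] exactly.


Write X = Σ X_I over the C(234, 2) = 27261 pairs i < j, with X_I the indicator of one inversion.
There are 27261 indicators.
For each fixed pair i < j, the values π(i) and π(j) are two distinct elements of {1, …, 234} in uniformly random order; by symmetry P[π(i) > π(j)] = 1/2.
By linearity: E[X] = 27261 · (1/2) = C(234, 2) · (1/2) = 27261/2 = 27261/2 ≈ 13630.50000.

E[X] = 27261/2 = 13630.50000.


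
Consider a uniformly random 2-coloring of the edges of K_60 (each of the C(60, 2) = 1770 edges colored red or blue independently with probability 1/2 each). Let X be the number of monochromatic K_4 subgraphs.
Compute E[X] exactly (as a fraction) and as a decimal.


Let X = Σ_S X_S over the C(60, 4) = 487635 subsets S of size 4, where X_S = 1 if the K_4 on S is monochromatic.
For a fixed S, the K_4 on S has C(4, 2) = 6 edges. P[all 6 edges red] = (1/2)^6, and likewise for blue, so P[monochromatic] = 2·(1/2)^6 = 2^{1 − 6} = 1/32.
By linearity: E[X] = C(60, 4) · 2^{1 − 6} = 487635 · 1/32 = 487635/32.
Numerically: E[X] ≈ 15238.594.

E[X] = C(60,4)·2^(1−C(4,2)) = 487635/32 ≈ 15238.594.


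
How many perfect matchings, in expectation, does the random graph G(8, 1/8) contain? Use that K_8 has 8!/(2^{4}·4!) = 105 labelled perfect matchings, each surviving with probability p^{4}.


K_8 has 8!/(2^{4}·4!) = 105 labelled perfect matchings.
For each such perfect matching H, let X_H = 1 if all 4 edges of H are present in G. Then P[X_H = 1] = p^{4} = (1/8)^{4} = 1/4096.
Summing the indicators: E[X] = Σ_H E[X_H] = 105 · p^{4} = 105 · 1/4096 = 105/4096.
Numerically: E[X] ≈ 0.025635.

E[X] = 105 · (1/8)^{4} = 105/4096 ≈ 0.025635.


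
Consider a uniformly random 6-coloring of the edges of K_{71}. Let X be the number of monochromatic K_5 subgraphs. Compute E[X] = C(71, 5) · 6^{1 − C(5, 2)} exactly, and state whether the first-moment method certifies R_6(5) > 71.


E[X] = C(71, 5) · 6^{1 − 10} = 13019909 · 6^{−9} = 13019909/10077696.
As a reduced fraction: E[X] = 13019909/10077696 ≈ 1.2919529.
Is E[X] < 1? NO.
Since E[X] ≥ 1, the first-moment bound is inconclusive at n = 71; it does NOT by itself certify R_6(5) > 71.

E[X] = 13019909/10077696 ≈ 1.2919529; E[X] ≥ 1; first-moment method inconclusive here.


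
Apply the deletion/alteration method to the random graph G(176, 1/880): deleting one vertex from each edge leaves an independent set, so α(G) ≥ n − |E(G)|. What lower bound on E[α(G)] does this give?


E[|E(G)|] = C(176, 2)·p = 15400 · (1/880) = 35/2.
E[α(G)] ≥ n − E[|E(G)|] = 176 − 35/2 = 317/2.
Numerically: ≈ 158.500000.
(This is only a lower bound; the true E[α(G)] may be larger.)

E[α(G)] ≥ 317/2 ≈ 158.500000.


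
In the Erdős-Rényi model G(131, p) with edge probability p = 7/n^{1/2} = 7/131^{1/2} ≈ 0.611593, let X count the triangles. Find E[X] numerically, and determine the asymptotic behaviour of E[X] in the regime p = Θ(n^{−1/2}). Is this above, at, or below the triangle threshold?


Number of potential triangles: C(131, 3) = 366145.
Each occurs with probability p³ ≈ (0.611593)³ ≈ 2.28763734e-01.
By linearity: E[X] = C(131, 3)·p³ ≈ 366145 · 2.28763734e-01 ≈ 83760.697356.
Since α = 1/2 < 1, p = c/n^{1/2} ≫ 1/n is above the triangle threshold p ~ 1/n. Asymptotically E[X] ~ (c³/6)·n^{3(1−α)} = (7³/6)·n^{1.5} → ∞; triangles are abundant w.h.p.

E[X] ≈ 83760.697356; in regime p = Θ(1/n^{1/2}) E[X] diverges (above the triangle threshold p ~ 1/n).


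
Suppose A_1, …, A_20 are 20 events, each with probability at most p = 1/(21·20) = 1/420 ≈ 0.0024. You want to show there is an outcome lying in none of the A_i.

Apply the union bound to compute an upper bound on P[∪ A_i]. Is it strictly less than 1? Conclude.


Union bound: P[∪_{i=1}^{20} A_i] ≤ Σ_i P[A_i] ≤ 20·p = 20·(1/420) = 1/21.
Numerically: 1/21 ≈ 0.0476.
Is 1/21 < 1? YES.
Since P[∪ A_i] ≤ 1/21 < 1, the complement has P[∩ A_i^c] ≥ 1 − 1/21 = 20/21 > 0, so some outcome avoids every A_i.

20·p = 1/21 ≈ 0.0476; existence CERTIFIED by the union bound.


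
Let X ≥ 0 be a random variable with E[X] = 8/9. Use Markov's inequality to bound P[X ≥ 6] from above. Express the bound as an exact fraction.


μ = E[X] = 8/9, a = 6.
Markov: P[X ≥ 6] ≤ μ/a = (8/9)/6 = 4/27.
Numerically: ≈ 0.1481.
(Since a = 6 > μ = 0.8889, the bound 4/27 is < 1 and informative.)

P[X ≥ 6] ≤ 4/27 ≈ 0.1481.


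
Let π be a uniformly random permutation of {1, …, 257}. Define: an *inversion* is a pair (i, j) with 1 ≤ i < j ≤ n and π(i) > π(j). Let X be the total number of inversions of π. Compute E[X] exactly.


Write X = Σ X_I over the C(257, 2) = 32896 pairs i < j, with X_I the indicator of one inversion.
There are 32896 indicators.
For each fixed pair i < j, the values π(i) and π(j) are two distinct elements of {1, …, 257} in uniformly random order; by symmetry P[π(i) > π(j)] = 1/2.
By linearity: E[X] = 32896 · (1/2) = C(257, 2) · (1/2) = 32896/2 = 16448 ≈ 16448.000.

E[X] = 16448 = 16448.000.


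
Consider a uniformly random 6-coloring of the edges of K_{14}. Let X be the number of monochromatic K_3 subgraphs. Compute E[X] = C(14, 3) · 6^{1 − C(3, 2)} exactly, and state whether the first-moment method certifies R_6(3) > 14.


E[X] = C(14, 3) · 6^{1 − 3} = 364 · 6^{−2} = 364/36.
As a reduced fraction: E[X] = 91/9 ≈ 10.11111.
Is E[X] < 1? NO.
Since E[X] ≥ 1, the first-moment bound is inconclusive at n = 14; it does NOT by itself certify R_6(3) > 14.

E[X] = 91/9 ≈ 10.11111; E[X] ≥ 1; first-moment method inconclusive here.


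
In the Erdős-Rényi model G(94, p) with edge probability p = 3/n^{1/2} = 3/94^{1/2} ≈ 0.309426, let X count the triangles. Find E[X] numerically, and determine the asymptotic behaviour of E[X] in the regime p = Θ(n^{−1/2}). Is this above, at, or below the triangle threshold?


Number of potential triangles: C(94, 3) = 134044.
Each occurs with probability p³ ≈ (0.309426)³ ≈ 2.96259294e-02.
By linearity: E[X] = C(94, 3)·p³ ≈ 134044 · 2.96259294e-02 ≈ 3971.178082.
Since α = 1/2 < 1, p = c/n^{1/2} ≫ 1/n is above the triangle threshold p ~ 1/n. Asymptotically E[X] ~ (c³/6)·n^{3(1−α)} = (3³/6)·n^{1.5} → ∞; triangles are abundant w.h.p.

E[X] ≈ 3971.178082; in regime p = Θ(1/n^{1/2}) E[X] diverges (above the triangle threshold p ~ 1/n).


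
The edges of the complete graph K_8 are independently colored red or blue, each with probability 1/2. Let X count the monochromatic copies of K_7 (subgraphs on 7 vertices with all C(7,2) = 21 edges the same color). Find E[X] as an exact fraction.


Let X = Σ_S X_S over the C(8, 7) = 8 subsets S of size 7, where X_S = 1 if the K_7 on S is monochromatic.
For a fixed S, the K_7 on S has C(7, 2) = 21 edges. P[all 21 edges red] = (1/2)^21, and likewise for blue, so P[monochromatic] = 2·(1/2)^21 = 2^{1 − 21} = 1/1048576.
By linearity: E[X] = C(8, 7) · 2^{1 − 21} = 8 · 1/1048576 = 1/131072.
Numerically: E[X] ≈ 0.000.

E[X] = C(8,7)·2^(1−C(7,2)) = 1/131072 ≈ 0.000.


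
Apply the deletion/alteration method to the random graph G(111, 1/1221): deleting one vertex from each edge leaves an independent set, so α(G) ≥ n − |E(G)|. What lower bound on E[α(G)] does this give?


E[|E(G)|] = C(111, 2)·p = 6105 · (1/1221) = 5.
E[α(G)] ≥ n − E[|E(G)|] = 111 − 5 = 106.
Numerically: ≈ 106.000000.
(This is only a lower bound; the true E[α(G)] may be larger.)

E[α(G)] ≥ 106 ≈ 106.000000.


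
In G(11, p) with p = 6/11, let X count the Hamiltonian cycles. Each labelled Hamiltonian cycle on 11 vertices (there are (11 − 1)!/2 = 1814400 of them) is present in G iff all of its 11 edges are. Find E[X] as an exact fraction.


K_11 has (11 − 1)!/2 = 1814400 labelled Hamiltonian cycles.
For each such Hamiltonian cycle H, let X_H = 1 if all 11 edges of H are present in G. Then P[X_H = 1] = p^{11} = (6/11)^{11} = 362797056/285311670611.
By linearity: E[X] = Σ_H E[X_H] = 1814400 · p^{11} = 1814400 · 362797056/285311670611 = 658258978406400/285311670611.
Numerically: E[X] ≈ 2.31e+03.

E[X] = 1814400 · (6/11)^{11} = 658258978406400/285311670611 ≈ 2.31e+03.


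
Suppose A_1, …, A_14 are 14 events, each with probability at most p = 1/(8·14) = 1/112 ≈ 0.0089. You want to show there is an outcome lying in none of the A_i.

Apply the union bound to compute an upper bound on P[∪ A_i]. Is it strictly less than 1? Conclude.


Union bound: P[∪_{i=1}^{14} A_i] ≤ Σ_i P[A_i] ≤ 14·p = 14·(1/112) = 1/8.
Numerically: 1/8 ≈ 0.1250.
Is 1/8 < 1? YES.
Since P[∪ A_i] ≤ 1/8 < 1, the complement has P[∩ A_i^c] ≥ 1 − 1/8 = 7/8 > 0, so some outcome avoids every A_i.

14·p = 1/8 ≈ 0.1250; existence CERTIFIED by the union bound.


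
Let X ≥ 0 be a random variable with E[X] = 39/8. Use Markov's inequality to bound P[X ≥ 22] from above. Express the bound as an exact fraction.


μ = E[X] = 39/8, a = 22.
Markov: P[X ≥ 22] ≤ μ/a = (39/8)/22 = 39/176.
Numerically: ≈ 0.222.
(Since a = 22 > μ = 4.875, the bound 39/176 is < 1 and informative.)

P[X ≥ 22] ≤ 39/176 ≈ 0.222.


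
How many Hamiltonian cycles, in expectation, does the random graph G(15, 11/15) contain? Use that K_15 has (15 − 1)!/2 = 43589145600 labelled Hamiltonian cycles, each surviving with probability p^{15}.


K_15 has (15 − 1)!/2 = 43589145600 labelled Hamiltonian cycles.
For each such Hamiltonian cycle H, let X_H = 1 if all 15 edges of H are present in G. Then P[X_H = 1] = p^{15} = (11/15)^{15} = 4177248169415651/437893890380859375.
By linearity of expectation: E[X] = Σ_H E[X_H] = 43589145600 · p^{15} = 43589145600 · 4177248169415651/437893890380859375 = 29972457393249757754368/72081298828125.
Numerically: E[X] ≈ 4.15815e+08.

E[X] = 43589145600 · (11/15)^{15} = 29972457393249757754368/72081298828125 ≈ 4.15815e+08.


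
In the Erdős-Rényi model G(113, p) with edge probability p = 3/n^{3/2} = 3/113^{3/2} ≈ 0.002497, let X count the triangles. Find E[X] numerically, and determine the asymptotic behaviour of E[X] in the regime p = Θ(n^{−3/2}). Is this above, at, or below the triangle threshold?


Number of potential triangles: C(113, 3) = 234136.
Each occurs with probability p³ ≈ (0.002497)³ ≈ 1.557797e-08.
By linearity: E[X] = C(113, 3)·p³ ≈ 234136 · 1.557797e-08 ≈ 0.0036.
Since α = 3/2 > 1, p = c/n^{3/2} = o(1/n) is below the triangle threshold p ~ 1/n. Asymptotically E[X] ~ (c³/6)·n^{3(1−α)} = (3³/6)·n^{-1.5} → 0, so by Markov's inequality G has no triangles w.h.p.

E[X] ≈ 0.0036; in regime p = Θ(1/n^{3/2}) E[X] tends to 0 (below the triangle threshold p ~ 1/n).


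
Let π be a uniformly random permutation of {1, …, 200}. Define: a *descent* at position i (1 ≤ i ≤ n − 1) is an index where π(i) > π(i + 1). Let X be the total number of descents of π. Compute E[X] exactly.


Write X = Σ X_I over i = 1, …, 199, with X_I the indicator of one descent.
There are 199 indicators.
For each fixed i, the pair (π(i), π(i+1)) is a uniformly random ordered pair of distinct values from {1, …, 200}; by symmetry P[π(i) > π(i+1)] = 1/2.
By linearity: E[X] = 199 · (1/2) = (200 − 1) · (1/2) = 199/2 ≈ 99.500.

E[X] = 199/2 = 99.500.


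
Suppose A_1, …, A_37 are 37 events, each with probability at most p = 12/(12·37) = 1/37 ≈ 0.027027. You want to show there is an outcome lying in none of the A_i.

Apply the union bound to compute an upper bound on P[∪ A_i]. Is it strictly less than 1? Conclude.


Union bound: P[∪_{i=1}^{37} A_i] ≤ Σ_i P[A_i] ≤ 37·p = 37·(1/37) = 1.
Numerically: 1 ≈ 1.000000.
Is 1 < 1? NO.
Since the bound 1 is ≥ 1, the union bound is uninformative here; it does NOT by itself certify existence.

37·p = 1 ≈ 1.000000; existence NOT certified by the union bound.


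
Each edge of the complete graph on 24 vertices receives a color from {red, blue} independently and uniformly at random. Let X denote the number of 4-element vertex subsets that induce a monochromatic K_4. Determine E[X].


Let X = Σ_S X_S over the C(24, 4) = 10626 subsets S of size 4, where X_S = 1 if the K_4 on S is monochromatic.
For a fixed S, the K_4 on S has C(4, 2) = 6 edges. P[all 6 edges red] = (1/2)^6, and likewise for blue, so P[monochromatic] = 2·(1/2)^6 = 2^{1 − 6} = 1/32.
By linearity of expectation: E[X] = C(24, 4) · 2^{1 − 6} = 10626 · 1/32 = 5313/16.
Numerically: E[X] ≈ 332.0625.

E[X] = C(24,4)·2^(1−C(4,2)) = 5313/16 ≈ 332.0625.


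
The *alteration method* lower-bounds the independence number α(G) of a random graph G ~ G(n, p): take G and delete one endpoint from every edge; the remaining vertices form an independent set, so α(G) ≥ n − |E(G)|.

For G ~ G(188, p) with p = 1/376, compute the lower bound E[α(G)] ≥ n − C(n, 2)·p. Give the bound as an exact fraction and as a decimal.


E[|E(G)|] = C(188, 2)·p = 17578 · (1/376) = 187/4.
E[α(G)] ≥ n − E[|E(G)|] = 188 − 187/4 = 565/4.
Numerically: ≈ 141.2500.
(This is only a lower bound; the true E[α(G)] may be larger.)

E[α(G)] ≥ 565/4 ≈ 141.2500.


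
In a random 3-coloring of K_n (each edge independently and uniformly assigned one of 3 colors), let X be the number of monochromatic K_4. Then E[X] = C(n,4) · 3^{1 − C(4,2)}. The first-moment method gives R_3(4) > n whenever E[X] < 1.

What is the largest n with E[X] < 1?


We need C(n, 4) · 3^{1 − 6} < 1, i.e. C(n, 4) < 3^{6 − 1} = 243.
Check values of n near the boundary:
  n = 8: C(8, 4) = 70; 70 < 243? YES
  n = 9: C(9, 4) = 126; 126 < 243? YES
  n = 10: C(10, 4) = 210; 210 < 243? YES
  n = 11: C(11, 4) = 330; 330 < 243? NO
The largest n with C(n, 4) < 243 is n = 10 (where E[X] = 70/81 ≈ 0.864198). Hence R_3(4) > 10, i.e. R_3(4) ≥ 11.

Largest n = 10; hence R_3(4) > 10.


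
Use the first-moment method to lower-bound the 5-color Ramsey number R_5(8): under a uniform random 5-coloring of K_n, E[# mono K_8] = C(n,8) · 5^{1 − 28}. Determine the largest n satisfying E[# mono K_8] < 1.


We need C(n, 8) · 5^{1 − 28} < 1, i.e. C(n, 8) < 5^{28 − 1} = 7450580596923828125.
Check values of n near the boundary:
  n = 857: C(857, 8) = 6983854138365964575; 6983854138365964575 < 7450580596923828125? YES
  n = 858: C(858, 8) = 7049584530256467771; 7049584530256467771 < 7450580596923828125? YES
  n = 859: C(859, 8) = 7115855595170747139; 7115855595170747139 < 7450580596923828125? YES
  n = 860: C(860, 8) = 7182671140665308145; 7182671140665308145 < 7450580596923828125? YES
  n = 861: C(861, 8) = 7250034996615275865; 7250034996615275865 < 7450580596923828125? YES
  n = 862: C(862, 8) = 7317951015318931845; 7317951015318931845 < 7450580596923828125? YES
  n = 863: C(863, 8) = 7386423071602617757; 7386423071602617757 < 7450580596923828125? YES
  n = 864: C(864, 8) = 7455455062926006708; 7455455062926006708 < 7450580596923828125? NO
  n = 865: C(865, 8) = 7525050909487743060; 7525050909487743060 < 7450580596923828125? NO
  n = 866: C(866, 8) = 7595214554331451620; 7595214554331451620 < 7450580596923828125? NO
The largest n with C(n, 8) < 7450580596923828125 is n = 863 (where E[X] = 7386423071602617757/7450580596923828125 ≈ 0.991389). Hence R_5(8) > 863, i.e. R_5(8) ≥ 864.

Largest n = 863; hence R_5(8) > 863.


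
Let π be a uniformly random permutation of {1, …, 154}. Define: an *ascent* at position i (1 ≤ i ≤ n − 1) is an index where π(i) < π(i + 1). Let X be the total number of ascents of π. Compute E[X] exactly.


Write X = Σ X_I over i = 1, …, 153, with X_I the indicator of one ascent.
There are 153 indicators.
For each fixed i, the pair (π(i), π(i+1)) is a uniformly random ordered pair of distinct values from {1, …, 154}; by symmetry P[π(i) < π(i+1)] = 1/2.
By linearity: E[X] = 153 · (1/2) = (154 − 1) · (1/2) = 153/2 ≈ 76.500.

E[X] = 153/2 = 76.500.


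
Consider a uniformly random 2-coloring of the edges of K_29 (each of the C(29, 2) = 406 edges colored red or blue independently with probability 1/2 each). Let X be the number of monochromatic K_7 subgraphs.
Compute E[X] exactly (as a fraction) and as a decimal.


Let X = Σ_S X_S over the C(29, 7) = 1560780 subsets S of size 7, where X_S = 1 if the K_7 on S is monochromatic.
For a fixed S, the K_7 on S has C(7, 2) = 21 edges. P[all 21 edges red] = (1/2)^21, and likewise for blue, so P[monochromatic] = 2·(1/2)^21 = 2^{1 − 21} = 1/1048576.
By linearity: E[X] = C(29, 7) · 2^{1 − 21} = 1560780 · 1/1048576 = 390195/262144.
Numerically: E[X] ≈ 1.4885.

E[X] = C(29,7)·2^(1−C(7,2)) = 390195/262144 ≈ 1.4885.


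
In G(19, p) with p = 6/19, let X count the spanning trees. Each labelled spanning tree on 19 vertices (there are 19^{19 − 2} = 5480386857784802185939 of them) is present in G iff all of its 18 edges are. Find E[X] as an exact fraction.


K_19 has 19^{19 − 2} = 5480386857784802185939 labelled spanning trees.
For each such spanning tree H, let X_H = 1 if all 18 edges of H are present in G. Then P[X_H = 1] = p^{18} = (6/19)^{18} = 101559956668416/104127350297911241532841.
By linearity of expectation: E[X] = Σ_H E[X_H] = 5480386857784802185939 · p^{18} = 5480386857784802185939 · 101559956668416/104127350297911241532841 = 101559956668416/19.
Numerically: E[X] ≈ 5.34526e+12.

E[X] = 5480386857784802185939 · (6/19)^{18} = 101559956668416/19 ≈ 5.34526e+12.


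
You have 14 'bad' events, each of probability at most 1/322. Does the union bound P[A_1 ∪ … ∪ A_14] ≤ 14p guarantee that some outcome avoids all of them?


Union bound: P[∪_{i=1}^{14} A_i] ≤ Σ_i P[A_i] ≤ 14·p = 14·(1/322) = 1/23.
Numerically: 1/23 ≈ 0.0434783.
Is 1/23 < 1? YES.
Since P[∪ A_i] ≤ 1/23 < 1, the complement has P[∩ A_i^c] ≥ 1 − 1/23 = 22/23 > 0, so some outcome avoids every A_i.

14·p = 1/23 ≈ 0.0434783; existence CERTIFIED by the union bound.


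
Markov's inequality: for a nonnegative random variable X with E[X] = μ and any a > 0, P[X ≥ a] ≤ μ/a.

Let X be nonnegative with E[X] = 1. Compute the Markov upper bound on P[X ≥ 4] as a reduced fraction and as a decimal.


μ = E[X] = 1, a = 4.
Markov: P[X ≥ 4] ≤ μ/a = (1)/4 = 1/4.
Numerically: ≈ 0.250000.
(Since a = 4 > μ = 1.000000, the bound 1/4 is < 1 and informative.)

P[X ≥ 4] ≤ 1/4 ≈ 0.250000.


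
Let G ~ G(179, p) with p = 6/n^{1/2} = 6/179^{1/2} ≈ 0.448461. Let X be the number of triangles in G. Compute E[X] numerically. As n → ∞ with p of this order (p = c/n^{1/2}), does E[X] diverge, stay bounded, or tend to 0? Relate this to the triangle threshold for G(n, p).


Number of potential triangles: C(179, 3) = 939929.
Each occurs with probability p³ ≈ (0.448461)³ ≈ 9.01932849e-02.
By linearity: E[X] = C(179, 3)·p³ ≈ 939929 · 9.01932849e-02 ≈ 84775.284116.
Since α = 1/2 < 1, p = c/n^{1/2} ≫ 1/n is above the triangle threshold p ~ 1/n. Asymptotically E[X] ~ (c³/6)·n^{3(1−α)} = (6³/6)·n^{1.5} → ∞; triangles are abundant w.h.p.

E[X] ≈ 84775.284116; in regime p = Θ(1/n^{1/2}) E[X] diverges (above the triangle threshold p ~ 1/n).


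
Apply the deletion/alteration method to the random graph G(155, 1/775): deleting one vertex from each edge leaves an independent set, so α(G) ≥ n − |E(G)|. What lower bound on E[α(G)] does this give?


E[|E(G)|] = C(155, 2)·p = 11935 · (1/775) = 77/5.
E[α(G)] ≥ n − E[|E(G)|] = 155 − 77/5 = 698/5.
Numerically: ≈ 139.600000.
(This is only a lower bound; the true E[α(G)] may be larger.)

E[α(G)] ≥ 698/5 ≈ 139.600000.


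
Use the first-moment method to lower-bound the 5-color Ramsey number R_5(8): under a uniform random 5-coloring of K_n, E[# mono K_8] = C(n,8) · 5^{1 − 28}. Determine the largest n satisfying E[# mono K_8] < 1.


We need C(n, 8) · 5^{1 − 28} < 1, i.e. C(n, 8) < 5^{28 − 1} = 7450580596923828125.
Check values of n near the boundary:
  n = 858: C(858, 8) = 7049584530256467771; 7049584530256467771 < 7450580596923828125? YES
  n = 859: C(859, 8) = 7115855595170747139; 7115855595170747139 < 7450580596923828125? YES
  n = 860: C(860, 8) = 7182671140665308145; 7182671140665308145 < 7450580596923828125? YES
  n = 861: C(861, 8) = 7250034996615275865; 7250034996615275865 < 7450580596923828125? YES
  n = 862: C(862, 8) = 7317951015318931845; 7317951015318931845 < 7450580596923828125? YES
  n = 863: C(863, 8) = 7386423071602617757; 7386423071602617757 < 7450580596923828125? YES
  n = 864: C(864, 8) = 7455455062926006708; 7455455062926006708 < 7450580596923828125? NO
  n = 865: C(865, 8) = 7525050909487743060; 7525050909487743060 < 7450580596923828125? NO
The largest n with C(n, 8) < 7450580596923828125 is n = 863 (where E[X] = 7386423071602617757/7450580596923828125 ≈ 0.99139). Hence R_5(8) > 863, i.e. R_5(8) ≥ 864.

Largest n = 863; hence R_5(8) > 863.


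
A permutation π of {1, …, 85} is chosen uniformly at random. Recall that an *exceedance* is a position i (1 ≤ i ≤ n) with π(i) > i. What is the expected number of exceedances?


Write X = Σ_{i=1}^{85} X_i, where X_i = 1_{π(i) > i}.
For each fixed i, π(i) is uniform over {1, …, 85} (marginal of a uniform permutation), so P[π(i) > i] = (n − i)/n. Summing: Σ_{i=1}^{85} (n − i)/n = (0 + 1 + … + 84)/85 = 85(85 − 1)/(2·85) = (85 − 1)/2.
Hence E[X] = Σ_{i=1}^{85} (85 − i)/85 = 42 ≈ 42.00000.

E[X] = 42 = 42.00000.


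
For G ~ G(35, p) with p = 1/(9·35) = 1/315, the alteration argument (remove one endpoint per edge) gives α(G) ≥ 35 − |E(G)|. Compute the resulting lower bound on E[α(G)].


E[|E(G)|] = C(35, 2)·p = 595 · (1/315) = 17/9.
E[α(G)] ≥ n − E[|E(G)|] = 35 − 17/9 = 298/9.
Numerically: ≈ 33.111111.
(This is only a lower bound; the true E[α(G)] may be larger.)

E[α(G)] ≥ 298/9 ≈ 33.111111.


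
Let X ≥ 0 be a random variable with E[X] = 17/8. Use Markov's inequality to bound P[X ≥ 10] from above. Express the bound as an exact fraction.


μ = E[X] = 17/8, a = 10.
Markov: P[X ≥ 10] ≤ μ/a = (17/8)/10 = 17/80.
Numerically: ≈ 0.212.
(Since a = 10 > μ = 2.125, the bound 17/80 is < 1 and informative.)

P[X ≥ 10] ≤ 17/80 ≈ 0.212.


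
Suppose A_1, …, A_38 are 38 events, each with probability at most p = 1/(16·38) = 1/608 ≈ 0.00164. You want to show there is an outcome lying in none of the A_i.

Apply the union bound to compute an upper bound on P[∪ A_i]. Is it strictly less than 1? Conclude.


Union bound: P[∪_{i=1}^{38} A_i] ≤ Σ_i P[A_i] ≤ 38·p = 38·(1/608) = 1/16.
Numerically: 1/16 ≈ 0.06250.
Is 1/16 < 1? YES.
Since P[∪ A_i] ≤ 1/16 < 1, the complement has P[∩ A_i^c] ≥ 1 − 1/16 = 15/16 > 0, so some outcome avoids every A_i.

38·p = 1/16 ≈ 0.06250; existence CERTIFIED by the union bound.


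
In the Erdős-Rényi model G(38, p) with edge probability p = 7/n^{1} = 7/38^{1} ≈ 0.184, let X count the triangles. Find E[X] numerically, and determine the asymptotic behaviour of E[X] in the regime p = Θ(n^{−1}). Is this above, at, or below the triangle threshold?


Number of potential triangles: C(38, 3) = 8436.
Each occurs with probability p³ ≈ (0.184)³ ≈ 6.25091e-03.
By linearity: E[X] = C(38, 3)·p³ ≈ 8436 · 6.25091e-03 ≈ 52.733.
Here α = 1, so p = 7/n is exactly at the triangle threshold p ~ 1/n. Asymptotically E[X] → c³/6 = 7³/6 = 343/6 ≈ 57.167, a bounded constant. In this regime the triangle count is asymptotically Poisson(c³/6).

E[X] ≈ 52.733; in regime p = Θ(1/n^{1}) E[X] stays bounded (at the triangle threshold p ~ 1/n).


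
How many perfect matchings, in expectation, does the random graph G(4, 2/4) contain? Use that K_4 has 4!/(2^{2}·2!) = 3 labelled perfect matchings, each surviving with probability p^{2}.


K_4 has 4!/(2^{2}·2!) = 3 labelled perfect matchings.
For each such perfect matching H, let X_H = 1 if all 2 edges of H are present in G. Then P[X_H = 1] = p^{2} = (1/2)^{2} = 1/4.
Summing the indicators: E[X] = Σ_H E[X_H] = 3 · p^{2} = 3 · 1/4 = 3/4.
Numerically: E[X] ≈ 0.75.

E[X] = 3 · (1/2)^{2} = 3/4 ≈ 0.75.


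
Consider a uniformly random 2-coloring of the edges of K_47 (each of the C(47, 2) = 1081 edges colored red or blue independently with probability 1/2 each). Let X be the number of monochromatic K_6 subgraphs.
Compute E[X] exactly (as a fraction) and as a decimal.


Let X = Σ_S X_S over the C(47, 6) = 10737573 subsets S of size 6, where X_S = 1 if the K_6 on S is monochromatic.
For a fixed S, the K_6 on S has C(6, 2) = 15 edges. P[all 15 edges red] = (1/2)^15, and likewise for blue, so P[monochromatic] = 2·(1/2)^15 = 2^{1 − 15} = 1/16384.
By linearity: E[X] = C(47, 6) · 2^{1 − 15} = 10737573 · 1/16384 = 10737573/16384.
Numerically: E[X] ≈ 655.36945.

E[X] = C(47,6)·2^(1−C(6,2)) = 10737573/16384 ≈ 655.36945.


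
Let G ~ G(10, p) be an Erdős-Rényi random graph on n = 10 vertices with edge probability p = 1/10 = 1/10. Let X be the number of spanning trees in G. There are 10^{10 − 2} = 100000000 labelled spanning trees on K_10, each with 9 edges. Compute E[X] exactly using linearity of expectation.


K_10 has 10^{10 − 2} = 100000000 labelled spanning trees.
For each such spanning tree H, let X_H = 1 if all 9 edges of H are present in G. Then P[X_H = 1] = p^{9} = (1/10)^{9} = 1/1000000000.
By linearity: E[X] = Σ_H E[X_H] = 100000000 · p^{9} = 100000000 · 1/1000000000 = 1/10.
Numerically: E[X] ≈ 0.1.

E[X] = 100000000 · (1/10)^{9} = 1/10 ≈ 0.1.


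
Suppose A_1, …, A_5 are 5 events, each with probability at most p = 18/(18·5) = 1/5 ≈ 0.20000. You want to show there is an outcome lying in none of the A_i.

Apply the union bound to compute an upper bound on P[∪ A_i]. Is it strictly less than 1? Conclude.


Union bound: P[∪_{i=1}^{5} A_i] ≤ Σ_i P[A_i] ≤ 5·p = 5·(1/5) = 1.
Numerically: 1 ≈ 1.00000.
Is 1 < 1? NO.
Since the bound 1 is ≥ 1, the union bound is uninformative here; it does NOT by itself certify existence.

5·p = 1 ≈ 1.00000; existence NOT certified by the union bound.


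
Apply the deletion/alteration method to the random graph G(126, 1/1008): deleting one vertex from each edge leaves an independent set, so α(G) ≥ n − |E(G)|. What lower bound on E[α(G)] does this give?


E[|E(G)|] = C(126, 2)·p = 7875 · (1/1008) = 125/16.
E[α(G)] ≥ n − E[|E(G)|] = 126 − 125/16 = 1891/16.
Numerically: ≈ 118.188.
(This is only a lower bound; the true E[α(G)] may be larger.)

E[α(G)] ≥ 1891/16 ≈ 118.188.


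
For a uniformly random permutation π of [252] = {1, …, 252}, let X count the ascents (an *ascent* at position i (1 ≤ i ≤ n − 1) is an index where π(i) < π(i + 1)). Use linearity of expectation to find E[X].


Write X = Σ X_I over i = 1, …, 251, with X_I the indicator of one ascent.
There are 251 indicators.
For each fixed i, the pair (π(i), π(i+1)) is a uniformly random ordered pair of distinct values from {1, …, 252}; by symmetry P[π(i) < π(i+1)] = 1/2.
By linearity: E[X] = 251 · (1/2) = (252 − 1) · (1/2) = 251/2 ≈ 125.500000.

E[X] = 251/2 = 125.500000.
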